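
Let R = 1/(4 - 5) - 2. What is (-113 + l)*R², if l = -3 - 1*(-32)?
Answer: -756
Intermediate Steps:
l = 29 (l = -3 + 32 = 29)
R = -3 (R = 1/(-1) - 2 = -1 - 2 = -3)
(-113 + l)*R² = (-113 + 29)*(-3)² = -84*9 = -756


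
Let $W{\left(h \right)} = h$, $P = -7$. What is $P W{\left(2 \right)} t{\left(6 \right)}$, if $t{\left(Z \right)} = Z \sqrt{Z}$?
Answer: $- 84 \sqrt{6} \approx -205.76$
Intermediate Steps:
$t{\left(Z \right)} = Z^{\frac{3}{2}}$
$P W{\left(2 \right)} t{\left(6 \right)} = \left(-7\right) 2 \cdot 6^{\frac{3}{2}} = - 14 \cdot 6 \sqrt{6} = - 84 \sqrt{6}$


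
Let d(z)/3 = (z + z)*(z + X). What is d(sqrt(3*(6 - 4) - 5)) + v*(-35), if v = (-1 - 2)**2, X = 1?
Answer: -303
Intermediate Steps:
d(z) = 6*z*(1 + z) (d(z) = 3*((z + z)*(z + 1)) = 3*((2*z)*(1 + z)) = 3*(2*z*(1 + z)) = 6*z*(1 + z))
v = 9 (v = (-3)**2 = 9)
d(sqrt(3*(6 - 4) - 5)) + v*(-35) = 6*sqrt(3*(6 - 4) - 5)*(1 + sqrt(3*(6 - 4) - 5)) + 9*(-35) = 6*sqrt(3*2 - 5)*(1 + sqrt(3*2 - 5)) - 315 = 6*sqrt(6 - 5)*(1 + sqrt(6 - 5)) - 315 = 6*sqrt(1)*(1 + sqrt(1)) - 315 = 6*1*(1 + 1) - 315 = 6*1*2 - 315 = 12 - 315 = -303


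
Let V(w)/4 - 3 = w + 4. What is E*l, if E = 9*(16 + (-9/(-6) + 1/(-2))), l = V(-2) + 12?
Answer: 4896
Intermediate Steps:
V(w) = 28 + 4*w (V(w) = 12 + 4*(w + 4) = 12 + 4*(4 + w) = 12 + (16 + 4*w) = 28 + 4*w)
l = 32 (l = (28 + 4*(-2)) + 12 = (28 - 8) + 12 = 20 + 12 = 32)
E = 153 (E = 9*(16 + (-9*(-1/6) + 1*(-1/2))) = 9*(16 + (3/2 - 1/2)) = 9*(16 + 1) = 9*17 = 153)
E*l = 153*32 = 4896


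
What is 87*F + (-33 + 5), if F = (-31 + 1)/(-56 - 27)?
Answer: 286/83 ≈ 3.4458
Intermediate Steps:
F = 30/83 (F = -30/(-83) = -30*(-1/83) = 30/83 ≈ 0.36145)
87*F + (-33 + 5) = 87*(30/83) + (-33 + 5) = 2610/83 - 28 = 286/83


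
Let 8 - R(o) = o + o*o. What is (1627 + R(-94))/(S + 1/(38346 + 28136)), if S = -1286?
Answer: 157495858/28498617 ≈ 5.5264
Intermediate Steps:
R(o) = 8 - o - o**2 (R(o) = 8 - (o + o*o) = 8 - (o + o**2) = 8 + (-o - o**2) = 8 - o - o**2)
(1627 + R(-94))/(S + 1/(38346 + 28136)) = (1627 + (8 - 1*(-94) - 1*(-94)**2))/(-1286 + 1/(38346 + 28136)) = (1627 + (8 + 94 - 1*8836))/(-1286 + 1/66482) = (1627 + (8 + 94 - 8836))/(-1286 + 1/66482) = (1627 - 8734)/(-85495851/66482) = -7107*(-66482/85495851) = 157495858/28498617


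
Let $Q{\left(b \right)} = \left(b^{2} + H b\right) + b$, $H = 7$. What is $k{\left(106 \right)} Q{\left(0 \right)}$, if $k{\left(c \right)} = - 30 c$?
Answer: $0$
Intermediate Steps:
$Q{\left(b \right)} = b^{2} + 8 b$ ($Q{\left(b \right)} = \left(b^{2} + 7 b\right) + b = b^{2} + 8 b$)
$k{\left(106 \right)} Q{\left(0 \right)} = \left(-30\right) 106 \cdot 0 \left(8 + 0\right) = - 3180 \cdot 0 \cdot 8 = \left(-3180\right) 0 = 0$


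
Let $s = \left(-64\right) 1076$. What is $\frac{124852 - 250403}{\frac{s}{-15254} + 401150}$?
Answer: $- \frac{957577477}{3059605482} \approx -0.31297$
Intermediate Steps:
$s = -68864$
$\frac{124852 - 250403}{\frac{s}{-15254} + 401150} = \frac{124852 - 250403}{- \frac{68864}{-15254} + 401150} = - \frac{125551}{\left(-68864\right) \left(- \frac{1}{15254}\right) + 401150} = - \frac{125551}{\frac{34432}{7627} + 401150} = - \frac{125551}{\frac{3059605482}{7627}} = \left(-125551\right) \frac{7627}{3059605482} = - \frac{957577477}{3059605482}$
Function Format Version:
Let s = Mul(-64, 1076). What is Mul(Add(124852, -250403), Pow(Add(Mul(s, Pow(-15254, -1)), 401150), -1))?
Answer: Rational(-957577477, 3059605482) ≈ -0.31297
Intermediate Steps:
s = -68864
Mul(Add(124852, -250403), Pow(Add(Mul(s, Pow(-15254, -1)), 401150), -1)) = Mul(Add(124852, -250403), Pow(Add(Mul(-68864, Pow(-15254, -1)), 401150), -1)) = Mul(-125551, Pow(Add(Mul(-68864, Rational(-1, 15254)), 401150), -1)) = Mul(-125551, Pow(Add(Rational(34432, 7627), 401150), -1)) = Mul(-125551, Pow(Rational(3059605482, 7627), -1)) = Mul(-125551, Rational(7627, 3059605482)) = Rational(-957577477, 3059605482)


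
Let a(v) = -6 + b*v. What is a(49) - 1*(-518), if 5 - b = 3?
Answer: 610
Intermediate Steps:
b = 2 (b = 5 - 1*3 = 5 - 3 = 2)
a(v) = -6 + 2*v
a(49) - 1*(-518) = (-6 + 2*49) - 1*(-518) = (-6 + 98) + 518 = 92 + 518 = 610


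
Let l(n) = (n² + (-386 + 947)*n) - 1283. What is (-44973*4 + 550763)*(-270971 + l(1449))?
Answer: 979186965556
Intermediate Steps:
l(n) = -1283 + n² + 561*n (l(n) = (n² + 561*n) - 1283 = -1283 + n² + 561*n)
(-44973*4 + 550763)*(-270971 + l(1449)) = (-44973*4 + 550763)*(-270971 + (-1283 + 1449² + 561*1449)) = (-179892 + 550763)*(-270971 + (-1283 + 2099601 + 812889)) = 370871*(-270971 + 2911207) = 370871*2640236 = 979186965556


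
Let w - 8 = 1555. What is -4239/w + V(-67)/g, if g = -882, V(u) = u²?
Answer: -3585035/459522 ≈ -7.8017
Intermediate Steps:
w = 1563 (w = 8 + 1555 = 1563)
-4239/w + V(-67)/g = -4239/1563 + (-67)²/(-882) = -4239*1/1563 + 4489*(-1/882) = -1413/521 - 4489/882 = -3585035/459522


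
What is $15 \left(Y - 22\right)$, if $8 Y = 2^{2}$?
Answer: $- \frac{645}{2} \approx -322.5$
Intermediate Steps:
$Y = \frac{1}{2}$ ($Y = \frac{2^{2}}{8} = \frac{1}{8} \cdot 4 = \frac{1}{2} \approx 0.5$)
$15 \left(Y - 22\right) = 15 \left(\frac{1}{2} - 22\right) = 15 \left(- \frac{43}{2}\right) = - \frac{645}{2}$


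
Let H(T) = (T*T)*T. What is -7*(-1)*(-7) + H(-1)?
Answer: -50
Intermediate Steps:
H(T) = T**3 (H(T) = T**2*T = T**3)
-7*(-1)*(-7) + H(-1) = -7*(-1)*(-7) + (-1)**3 = 7*(-7) - 1 = -49 - 1 = -50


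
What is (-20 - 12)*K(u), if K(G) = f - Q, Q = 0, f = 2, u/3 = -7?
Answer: -64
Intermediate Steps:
u = -21 (u = 3*(-7) = -21)
K(G) = 2 (K(G) = 2 - 1*0 = 2 + 0 = 2)
(-20 - 12)*K(u) = (-20 - 12)*2 = -32*2 = -64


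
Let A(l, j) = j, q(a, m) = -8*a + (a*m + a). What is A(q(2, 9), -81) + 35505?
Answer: 35424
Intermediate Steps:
q(a, m) = -7*a + a*m (q(a, m) = -8*a + (a + a*m) = -7*a + a*m)
A(q(2, 9), -81) + 35505 = -81 + 35505 = 35424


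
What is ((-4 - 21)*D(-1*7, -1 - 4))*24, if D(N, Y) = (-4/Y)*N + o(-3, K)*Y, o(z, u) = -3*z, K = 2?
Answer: 30360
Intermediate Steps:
D(N, Y) = 9*Y - 4*N/Y (D(N, Y) = (-4/Y)*N + (-3*(-3))*Y = -4*N/Y + 9*Y = 9*Y - 4*N/Y)
((-4 - 21)*D(-1*7, -1 - 4))*24 = ((-4 - 21)*(9*(-1 - 4) - 4*(-1*7)/(-1 - 4)))*24 = -25*(9*(-5) - 4*(-7)/(-5))*24 = -25*(-45 - 4*(-7)*(-⅕))*24 = -25*(-45 - 28/5)*24 = -25*(-253/5)*24 = 1265*24 = 30360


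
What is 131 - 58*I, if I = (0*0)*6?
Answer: 131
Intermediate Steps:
I = 0 (I = 0*6 = 0)
131 - 58*I = 131 - 58*0 = 131 + 0 = 131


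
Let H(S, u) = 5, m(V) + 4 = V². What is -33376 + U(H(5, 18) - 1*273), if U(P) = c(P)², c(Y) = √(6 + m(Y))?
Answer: 38450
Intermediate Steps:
m(V) = -4 + V²
c(Y) = √(2 + Y²) (c(Y) = √(6 + (-4 + Y²)) = √(2 + Y²))
U(P) = 2 + P² (U(P) = (√(2 + P²))² = 2 + P²)
-33376 + U(H(5, 18) - 1*273) = -33376 + (2 + (5 - 1*273)²) = -33376 + (2 + (5 - 273)²) = -33376 + (2 + (-268)²) = -33376 + (2 + 71824) = -33376 + 71826 = 38450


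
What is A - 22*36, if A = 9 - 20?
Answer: -803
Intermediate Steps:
A = -11
A - 22*36 = -11 - 22*36 = -11 - 792 = -803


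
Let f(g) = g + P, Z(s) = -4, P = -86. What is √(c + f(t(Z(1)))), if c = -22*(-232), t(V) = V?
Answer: √5014 ≈ 70.810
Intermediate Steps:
c = 5104
f(g) = -86 + g (f(g) = g - 86 = -86 + g)
√(c + f(t(Z(1)))) = √(5104 + (-86 - 4)) = √(5104 - 90) = √5014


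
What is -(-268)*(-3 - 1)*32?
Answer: -34304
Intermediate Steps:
-(-268)*(-3 - 1)*32 = -(-268)*(-4)*32 = -67*16*32 = -1072*32 = -34304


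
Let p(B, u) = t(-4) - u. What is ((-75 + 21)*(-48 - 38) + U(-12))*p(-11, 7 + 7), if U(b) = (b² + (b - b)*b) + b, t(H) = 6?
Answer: -38208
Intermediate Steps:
U(b) = b + b² (U(b) = (b² + 0*b) + b = (b² + 0) + b = b² + b = b + b²)
p(B, u) = 6 - u
((-75 + 21)*(-48 - 38) + U(-12))*p(-11, 7 + 7) = ((-75 + 21)*(-48 - 38) - 12*(1 - 12))*(6 - (7 + 7)) = (-54*(-86) - 12*(-11))*(6 - 1*14) = (4644 + 132)*(6 - 14) = 4776*(-8) = -38208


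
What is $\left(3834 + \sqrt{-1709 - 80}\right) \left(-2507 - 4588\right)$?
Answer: $-27202230 - 7095 i \sqrt{1789} \approx -2.7202 \cdot 10^{7} - 3.0009 \cdot 10^{5} i$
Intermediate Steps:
$\left(3834 + \sqrt{-1709 - 80}\right) \left(-2507 - 4588\right) = \left(3834 + \sqrt{-1789}\right) \left(-7095\right) = \left(3834 + i \sqrt{1789}\right) \left(-7095\right) = -27202230 - 7095 i \sqrt{1789}$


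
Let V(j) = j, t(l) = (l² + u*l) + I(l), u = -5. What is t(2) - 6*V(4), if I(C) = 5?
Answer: -25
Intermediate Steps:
t(l) = 5 + l² - 5*l (t(l) = (l² - 5*l) + 5 = 5 + l² - 5*l)
t(2) - 6*V(4) = (5 + 2² - 5*2) - 6*4 = (5 + 4 - 10) - 24 = -1 - 24 = -25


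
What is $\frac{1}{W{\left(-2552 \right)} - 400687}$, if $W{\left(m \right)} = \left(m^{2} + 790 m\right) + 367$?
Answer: $\frac{1}{4096304} \approx 2.4412 \cdot 10^{-7}$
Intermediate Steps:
$W{\left(m \right)} = 367 + m^{2} + 790 m$
$\frac{1}{W{\left(-2552 \right)} - 400687} = \frac{1}{\left(367 + \left(-2552\right)^{2} + 790 \left(-2552\right)\right) - 400687} = \frac{1}{\left(367 + 6512704 - 2016080\right) - 400687} = \frac{1}{4496991 - 400687} = \frac{1}{4096304}$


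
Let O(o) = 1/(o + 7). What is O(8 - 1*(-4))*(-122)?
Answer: -122/19 ≈ -6.4211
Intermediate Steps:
O(o) = 1/(7 + o)
O(8 - 1*(-4))*(-122) = -122/(7 + (8 - 1*(-4))) = -122/(7 + (8 + 4)) = -122/(7 + 12) = -122/19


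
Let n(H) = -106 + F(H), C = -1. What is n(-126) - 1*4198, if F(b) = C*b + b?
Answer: -4304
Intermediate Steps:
F(b) = 0 (F(b) = -b + b = 0)
n(H) = -106 (n(H) = -106 + 0 = -106)
n(-126) - 1*4198 = -106 - 1*4198 = -106 - 4198 = -4304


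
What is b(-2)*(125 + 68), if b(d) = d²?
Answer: 772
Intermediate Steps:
b(-2)*(125 + 68) = (-2)²*(125 + 68) = 4*193 = 772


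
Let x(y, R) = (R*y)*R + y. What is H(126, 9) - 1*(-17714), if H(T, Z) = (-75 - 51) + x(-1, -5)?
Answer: 17562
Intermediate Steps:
x(y, R) = y + y*R² (x(y, R) = y*R² + y = y + y*R²)
H(T, Z) = -152 (H(T, Z) = (-75 - 51) - (1 + (-5)²) = -126 - (1 + 25) = -126 - 1*26 = -126 - 26 = -152)
H(126, 9) - 1*(-17714) = -152 - 1*(-17714) = -152 + 17714 = 17562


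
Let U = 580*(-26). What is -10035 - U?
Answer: 5045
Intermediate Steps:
U = -15080
-10035 - U = -10035 - 1*(-15080) = -10035 + 15080 = 5045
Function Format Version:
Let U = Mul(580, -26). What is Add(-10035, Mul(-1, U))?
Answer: 5045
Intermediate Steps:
U = -15080
Add(-10035, Mul(-1, U)) = Add(-10035, Mul(-1, -15080)) = Add(-10035, 15080) = 5045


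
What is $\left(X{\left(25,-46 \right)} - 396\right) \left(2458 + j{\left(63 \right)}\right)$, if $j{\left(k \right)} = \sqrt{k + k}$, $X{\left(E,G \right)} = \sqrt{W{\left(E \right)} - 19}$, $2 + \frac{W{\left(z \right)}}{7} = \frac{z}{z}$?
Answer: $- \left(396 - i \sqrt{26}\right) \left(2458 + 3 \sqrt{14}\right) \approx -9.7781 \cdot 10^{5} + 12591.0 i$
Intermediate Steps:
$W{\left(z \right)} = -7$ ($W{\left(z \right)} = -14 + 7 \frac{z}{z} = -14 + 7 \cdot 1 = -14 + 7 = -7$)
$X{\left(E,G \right)} = i \sqrt{26}$ ($X{\left(E,G \right)} = \sqrt{-7 - 19} = \sqrt{-26} = i \sqrt{26}$)
$j{\left(k \right)} = \sqrt{2} \sqrt{k}$ ($j{\left(k \right)} = \sqrt{2 k} = \sqrt{2} \sqrt{k}$)
$\left(X{\left(25,-46 \right)} - 396\right) \left(2458 + j{\left(63 \right)}\right) = \left(i \sqrt{26} - 396\right) \left(2458 + \sqrt{2} \sqrt{63}\right) = \left(-396 + i \sqrt{26}\right) \left(2458 + \sqrt{2} \cdot 3 \sqrt{7}\right) = \left(-396 + i \sqrt{26}\right) \left(2458 + 3 \sqrt{14}\right)$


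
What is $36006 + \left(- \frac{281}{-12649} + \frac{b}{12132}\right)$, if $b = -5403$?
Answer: $\frac{1841777286851}{51152556} \approx 36006.0$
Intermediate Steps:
$36006 + \left(- \frac{281}{-12649} + \frac{b}{12132}\right) = 36006 - \left(- \frac{281}{12649} + \frac{1801}{4044}\right) = 36006 - \frac{21644485}{51152556} = \frac{1841777286851}{51152556}$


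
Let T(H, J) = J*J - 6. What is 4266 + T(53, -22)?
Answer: 4744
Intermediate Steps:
T(H, J) = -6 + J² (T(H, J) = J² - 6 = -6 + J²)
4266 + T(53, -22) = 4266 + (-6 + (-22)²) = 4266 + (-6 + 484) = 4266 + 478 = 4744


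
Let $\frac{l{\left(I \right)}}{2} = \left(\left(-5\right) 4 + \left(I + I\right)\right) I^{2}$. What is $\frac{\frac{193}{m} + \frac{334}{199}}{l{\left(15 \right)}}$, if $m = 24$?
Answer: $\frac{46423}{21492000} \approx 0.00216$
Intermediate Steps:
$l{\left(I \right)} = 2 I^{2} \left(-20 + 2 I\right)$ ($l{\left(I \right)} = 2 \left(\left(-5\right) 4 + \left(I + I\right)\right) I^{2} = 2 \left(-20 + 2 I\right) I^{2} = 2 I^{2} \left(-20 + 2 I\right)$)
$\frac{\frac{193}{m} + \frac{334}{199}}{l{\left(15 \right)}} = \frac{\frac{193}{24} + \frac{334}{199}}{4 \cdot 15^{2} \left(-10 + 15\right)} = \frac{193 \cdot \frac{1}{24} + 334 \cdot \frac{1}{199}}{4 \cdot 225 \cdot 5} = \frac{\frac{193}{24} + \frac{334}{199}}{4500} = \frac{46423}{4776} \cdot \frac{1}{4500} = \frac{46423}{21492000}$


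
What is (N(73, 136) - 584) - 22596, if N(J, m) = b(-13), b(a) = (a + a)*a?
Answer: -22842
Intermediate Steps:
b(a) = 2*a**2 (b(a) = (2*a)*a = 2*a**2)
N(J, m) = 338 (N(J, m) = 2*(-13)**2 = 2*169 = 338)
(N(73, 136) - 584) - 22596 = (338 - 584) - 22596 = -246 - 22596 = -22842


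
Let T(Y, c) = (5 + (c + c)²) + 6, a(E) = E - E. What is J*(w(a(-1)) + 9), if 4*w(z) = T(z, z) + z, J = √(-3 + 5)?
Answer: 47*√2/4 ≈ 16.617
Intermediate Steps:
a(E) = 0
J = √2 ≈ 1.4142
T(Y, c) = 11 + 4*c² (T(Y, c) = (5 + (2*c)²) + 6 = (5 + 4*c²) + 6 = 11 + 4*c²)
w(z) = 11/4 + z² + z/4 (w(z) = ((11 + 4*z²) + z)/4 = (11 + z + 4*z²)/4 = 11/4 + z² + z/4)
J*(w(a(-1)) + 9) = √2*((11/4 + 0² + (¼)*0) + 9) = √2*((11/4 + 0 + 0) + 9) = √2*(11/4 + 9) = √2*(47/4) = 47*√2/4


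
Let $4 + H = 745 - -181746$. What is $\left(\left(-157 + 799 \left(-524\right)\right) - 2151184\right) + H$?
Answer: $-2387530$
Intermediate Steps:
$H = 182487$ ($H = -4 + \left(745 - -181746\right) = -4 + \left(745 + 181746\right) = -4 + 182491 = 182487$)
$\left(\left(-157 + 799 \left(-524\right)\right) - 2151184\right) + H = \left(\left(-157 + 799 \left(-524\right)\right) - 2151184\right) + 182487 = \left(\left(-157 - 418676\right) - 2151184\right) + 182487 = \left(-418833 - 2151184\right) + 182487 = -2570017 + 182487 = -2387530$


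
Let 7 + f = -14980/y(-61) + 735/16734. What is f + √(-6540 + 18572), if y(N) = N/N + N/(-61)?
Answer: -41818021/5578 + 16*√47 ≈ -7387.3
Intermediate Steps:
y(N) = 1 - N/61 (y(N) = 1 + N*(-1/61) = 1 - N/61)
f = -41818021/5578 (f = -7 + (-14980/(1 - 1/61*(-61)) + 735/16734) = -7 + (-14980/(1 + 1) + 735*(1/16734)) = -7 + (-14980/2 + 245/5578) = -7 + (-14980*½ + 245/5578) = -7 + (-7490 + 245/5578) = -7 - 41778975/5578 = -41818021/5578 ≈ -7497.0)
f + √(-6540 + 18572) = -41818021/5578 + √(-6540 + 18572) = -41818021/5578 + √12032 = -41818021/5578 + 16*√47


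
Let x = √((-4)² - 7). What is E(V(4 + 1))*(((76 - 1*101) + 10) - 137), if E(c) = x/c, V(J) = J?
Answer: -456/5 ≈ -91.200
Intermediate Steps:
x = 3 (x = √(16 - 7) = √9 = 3)
E(c) = 3/c
E(V(4 + 1))*(((76 - 1*101) + 10) - 137) = (3/(4 + 1))*(((76 - 1*101) + 10) - 137) = (3/5)*(((76 - 101) + 10) - 137) = (3*(⅕))*((-25 + 10) - 137) = 3*(-15 - 137)/5 = (⅗)*(-152) = -456/5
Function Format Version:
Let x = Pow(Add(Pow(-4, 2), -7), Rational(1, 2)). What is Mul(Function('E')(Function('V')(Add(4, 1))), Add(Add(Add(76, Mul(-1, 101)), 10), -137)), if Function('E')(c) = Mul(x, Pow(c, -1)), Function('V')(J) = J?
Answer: Rational(-456, 5) ≈ -91.200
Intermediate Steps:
x = 3 (x = Pow(Add(16, -7), Rational(1, 2)) = Pow(9, Rational(1, 2)) = 3)
Function('E')(c) = Mul(3, Pow(c, -1))
Mul(Function('E')(Function('V')(Add(4, 1))), Add(Add(Add(76, Mul(-1, 101)), 10), -137)) = Mul(Mul(3, Pow(Add(4, 1), -1)), Add(Add(Add(76, Mul(-1, 101)), 10), -137)) = Mul(Mul(3, Pow(5, -1)), Add(Add(Add(76, -101), 10), -137)) = Mul(Mul(3, Rational(1, 5)), Add(Add(-25, 10), -137)) = Mul(Rational(3, 5), Add(-15, -137)) = Mul(Rational(3, 5), -152) = Rational(-456, 5)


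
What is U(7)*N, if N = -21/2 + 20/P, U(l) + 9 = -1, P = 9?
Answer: 745/9 ≈ 82.778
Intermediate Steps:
U(l) = -10 (U(l) = -9 - 1 = -10)
N = -149/18 (N = -21/2 + 20/9 = -149/18 ≈ -8.2778)
U(7)*N = -10*(-149/18) = 745/9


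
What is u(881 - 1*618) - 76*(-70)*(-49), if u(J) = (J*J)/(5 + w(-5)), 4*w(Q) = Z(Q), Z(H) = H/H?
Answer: -5197604/21 ≈ -2.4751e+5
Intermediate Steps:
Z(H) = 1
w(Q) = ¼ (w(Q) = (¼)*1 = ¼)
u(J) = 4*J²/21 (u(J) = (J*J)/(5 + ¼) = J²/(21/4) = J²*(4/21) = 4*J²/21)
u(881 - 1*618) - 76*(-70)*(-49) = 4*(881 - 1*618)²/21 - 76*(-70)*(-49) = 4*(881 - 618)²/21 - (-5320)*(-49) = (4/21)*263² - 1*260680 = (4/21)*69169 - 260680 = 276676/21 - 260680 = -5197604/21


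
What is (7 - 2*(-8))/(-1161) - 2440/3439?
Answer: -2911937/3992679 ≈ -0.72932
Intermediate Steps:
(7 - 2*(-8))/(-1161) - 2440/3439 = (7 + 16)*(-1/1161) - 2440*1/3439 = 23*(-1/1161) - 2440/3439 = -23/1161 - 2440/3439 = -2911937/3992679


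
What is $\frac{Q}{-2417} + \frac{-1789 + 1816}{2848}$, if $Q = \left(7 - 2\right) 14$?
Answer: $- \frac{134101}{6883616} \approx -0.019481$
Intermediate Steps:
$Q = 70$ ($Q = \left(7 - 2\right) 14 = 5 \cdot 14 = 70$)
$\frac{Q}{-2417} + \frac{-1789 + 1816}{2848} = \frac{70}{-2417} + \frac{-1789 + 1816}{2848} = 70 \left(- \frac{1}{2417}\right) + 27 \cdot \frac{1}{2848} = - \frac{70}{2417} + \frac{27}{2848} = - \frac{134101}{6883616}$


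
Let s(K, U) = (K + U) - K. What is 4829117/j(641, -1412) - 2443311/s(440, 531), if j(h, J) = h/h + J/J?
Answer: 284374945/118 ≈ 2.4100e+6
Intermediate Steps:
j(h, J) = 2 (j(h, J) = 1 + 1 = 2)
s(K, U) = U
4829117/j(641, -1412) - 2443311/s(440, 531) = 4829117/2 - 2443311/531 = 4829117*(1/2) - 2443311*1/531 = 4829117/2 - 271479/59 = 284374945/118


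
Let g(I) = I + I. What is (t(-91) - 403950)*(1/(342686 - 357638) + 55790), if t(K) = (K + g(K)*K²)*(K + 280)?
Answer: -79321697434723991/4984 ≈ -1.5915e+13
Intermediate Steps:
g(I) = 2*I
t(K) = (280 + K)*(K + 2*K³) (t(K) = (K + (2*K)*K²)*(K + 280) = (K + 2*K³)*(280 + K) = (280 + K)*(K + 2*K³))
(t(-91) - 403950)*(1/(342686 - 357638) + 55790) = (-91*(280 - 91 + 2*(-91)³ + 560*(-91)²) - 403950)*(1/(342686 - 357638) + 55790) = (-91*(280 - 91 + 2*(-753571) + 560*8281) - 403950)*(1/(-14952) + 55790) = (-91*(280 - 91 - 1507142 + 4637360) - 403950)*(-1/14952 + 55790) = (-91*3130407 - 403950)*(834172079/14952) = (-284867037 - 403950)*(834172079/14952) = -285270987*834172079/14952 = -79321697434723991/4984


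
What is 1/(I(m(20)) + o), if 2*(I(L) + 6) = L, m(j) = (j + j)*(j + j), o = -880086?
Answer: -1/879292 ≈ -1.1373e-6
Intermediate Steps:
m(j) = 4*j² (m(j) = (2*j)*(2*j) = 4*j²)
I(L) = -6 + L/2
1/(I(m(20)) + o) = 1/((-6 + (4*20²)/2) - 880086) = 1/((-6 + (4*400)/2) - 880086) = 1/((-6 + (½)*1600) - 880086) = 1/((-6 + 800) - 880086) = 1/(794 - 880086) = 1/(-879292) = -1/879292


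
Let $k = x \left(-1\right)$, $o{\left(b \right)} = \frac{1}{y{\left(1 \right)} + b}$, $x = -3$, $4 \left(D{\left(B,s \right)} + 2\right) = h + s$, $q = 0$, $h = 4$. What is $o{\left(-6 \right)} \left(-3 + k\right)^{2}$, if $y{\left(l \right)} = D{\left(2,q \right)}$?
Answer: $0$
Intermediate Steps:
$D{\left(B,s \right)} = -1 + \frac{s}{4}$ ($D{\left(B,s \right)} = -2 + \frac{4 + s}{4} = -2 + \left(1 + \frac{s}{4}\right) = -1 + \frac{s}{4}$)
$y{\left(l \right)} = -1$ ($y{\left(l \right)} = -1 + \frac{1}{4} \cdot 0 = -1 + 0 = -1$)
$o{\left(b \right)} = \frac{1}{-1 + b}$
$k = 3$ ($k = \left(-3\right) \left(-1\right) = 3$)
$o{\left(-6 \right)} \left(-3 + k\right)^{2} = \frac{\left(-3 + 3\right)^{2}}{-1 - 6} = \frac{0^{2}}{-7} = \left(- \frac{1}{7}\right) 0 = 0$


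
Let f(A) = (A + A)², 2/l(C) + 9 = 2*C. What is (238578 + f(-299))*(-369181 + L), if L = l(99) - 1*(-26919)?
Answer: -38565532663912/189 ≈ -2.0405e+11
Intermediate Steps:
l(C) = 2/(-9 + 2*C)
f(A) = 4*A² (f(A) = (2*A)² = 4*A²)
L = 5087693/189 (L = 2/(-9 + 2*99) - 1*(-26919) = 2/(-9 + 198) + 26919 = 2/189 + 26919 = 5087693/189 ≈ 26919.)
(238578 + f(-299))*(-369181 + L) = (238578 + 4*(-299)²)*(-369181 + 5087693/189) = (238578 + 4*89401)*(-64687516/189) = (238578 + 357604)*(-64687516/189) = 596182*(-64687516/189) = -38565532663912/189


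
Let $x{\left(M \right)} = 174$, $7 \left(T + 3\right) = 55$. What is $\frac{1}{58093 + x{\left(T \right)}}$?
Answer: $\frac{1}{58267} \approx 1.7162 \cdot 10^{-5}$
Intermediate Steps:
$T = \frac{34}{7}$ ($T = -3 + \frac{1}{7} \cdot 55 = -3 + \frac{55}{7} = \frac{34}{7} \approx 4.8571$)
$\frac{1}{58093 + x{\left(T \right)}} = \frac{1}{58093 + 174} = \frac{1}{58267}$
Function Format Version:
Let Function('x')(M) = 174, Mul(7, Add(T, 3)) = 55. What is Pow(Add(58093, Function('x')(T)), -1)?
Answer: Rational(1, 58267) ≈ 1.7162e-5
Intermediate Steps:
T = Rational(34, 7) (T = Add(-3, Mul(Rational(1, 7), 55)) = Add(-3, Rational(55, 7)) = Rational(34, 7) ≈ 4.8571)
Pow(Add(58093, Function('x')(T)), -1) = Pow(Add(58093, 174), -1) = Pow(58267, -1) = Rational(1, 58267)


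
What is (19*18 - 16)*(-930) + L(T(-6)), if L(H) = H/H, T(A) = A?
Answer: -303179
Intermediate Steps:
L(H) = 1
(19*18 - 16)*(-930) + L(T(-6)) = (19*18 - 16)*(-930) + 1 = (342 - 16)*(-930) + 1 = 326*(-930) + 1 = -303180 + 1 = -303179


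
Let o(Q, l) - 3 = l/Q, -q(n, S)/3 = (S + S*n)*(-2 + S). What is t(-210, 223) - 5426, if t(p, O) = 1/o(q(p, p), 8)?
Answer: -56794609061/10467766 ≈ -5425.7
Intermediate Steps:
q(n, S) = -3*(-2 + S)*(S + S*n) (q(n, S) = -3*(S + S*n)*(-2 + S) = -3*(-2 + S)*(S + S*n))
o(Q, l) = 3 + l/Q
t(p, O) = 1/(3 + 8/(3*p*(2 + p - p²))) (t(p, O) = 1/(3 + 8/((3*p*(2 - p + 2*p - p*p)))) = 1/(3 + 8/((3*p*(2 - p + 2*p - p²)))) = 1/(3 + 8/((3*p*(2 + p - p²)))) = 1/(3 + 8*(1/(3*p*(2 + p - p²)))) = 1/(3 + 8/(3*p*(2 + p - p²))))
t(-210, 223) - 5426 = 3*(-210)*(2 - 210 - 1*(-210)²)/(8 + 9*(-210)*(2 - 210 - 1*(-210)²)) - 5426 = 3*(-210)*(2 - 210 - 1*44100)/(8 + 9*(-210)*(2 - 210 - 1*44100)) - 5426 = 3*(-210)*(2 - 210 - 44100)/(8 + 9*(-210)*(2 - 210 - 44100)) - 5426 = 3*(-210)*(-44308)/(8 + 9*(-210)*(-44308)) - 5426 = 3*(-210)*(-44308)/(8 + 83742120) - 5426 = 3*(-210)*(-44308)/83742128 - 5426 = 3*(-210)*(1/83742128)*(-44308) - 5426 = 3489255/10467766 - 5426 = -56794609061/10467766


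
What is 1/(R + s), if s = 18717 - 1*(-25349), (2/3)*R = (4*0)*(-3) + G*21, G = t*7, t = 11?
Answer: 2/92983 ≈ 2.1509e-5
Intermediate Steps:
G = 77 (G = 11*7 = 77)
R = 4851/2 (R = 3*((4*0)*(-3) + 77*21)/2 = 3*(0*(-3) + 1617)/2 = 3*(0 + 1617)/2 = (3/2)*1617 = 4851/2 ≈ 2425.5)
s = 44066 (s = 18717 + 25349 = 44066)
1/(R + s) = 1/(4851/2 + 44066) = 1/(92983/2) = 2/92983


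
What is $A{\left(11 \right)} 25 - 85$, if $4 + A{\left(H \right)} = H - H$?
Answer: $-185$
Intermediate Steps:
$A{\left(H \right)} = -4$ ($A{\left(H \right)} = -4 + \left(H - H\right) = -4 + 0 = -4$)
$A{\left(11 \right)} 25 - 85 = \left(-4\right) 25 - 85 = -100 - 85 = -185$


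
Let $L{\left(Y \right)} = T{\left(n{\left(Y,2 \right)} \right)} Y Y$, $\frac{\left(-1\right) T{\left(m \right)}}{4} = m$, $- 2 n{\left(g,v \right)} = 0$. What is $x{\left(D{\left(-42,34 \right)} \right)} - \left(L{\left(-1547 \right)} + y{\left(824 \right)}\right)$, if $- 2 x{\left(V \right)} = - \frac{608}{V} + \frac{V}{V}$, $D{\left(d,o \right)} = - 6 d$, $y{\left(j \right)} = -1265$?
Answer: $\frac{159479}{126} \approx 1265.7$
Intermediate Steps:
$n{\left(g,v \right)} = 0$ ($n{\left(g,v \right)} = \left(- \frac{1}{2}\right) 0 = 0$)
$T{\left(m \right)} = - 4 m$
$L{\left(Y \right)} = 0$ ($L{\left(Y \right)} = \left(-4\right) 0 Y Y = 0 Y Y = 0 Y = 0$)
$x{\left(V \right)} = - \frac{1}{2} + \frac{304}{V}$ ($x{\left(V \right)} = - \frac{- \frac{608}{V} + \frac{V}{V}}{2} = - \frac{- \frac{608}{V} + 1}{2} = - \frac{1 - \frac{608}{V}}{2} = - \frac{1}{2} + \frac{304}{V}$)
$x{\left(D{\left(-42,34 \right)} \right)} - \left(L{\left(-1547 \right)} + y{\left(824 \right)}\right) = \frac{608 - \left(-6\right) \left(-42\right)}{2 \left(\left(-6\right) \left(-42\right)\right)} - \left(0 - 1265\right) = \frac{608 - 252}{2 \cdot 252} - -1265 = \frac{1}{2} \cdot \frac{1}{252} \left(608 - 252\right) + 1265 = \frac{1}{2} \cdot \frac{1}{252} \cdot 356 + 1265 = \frac{89}{126} + 1265 = \frac{159479}{126}$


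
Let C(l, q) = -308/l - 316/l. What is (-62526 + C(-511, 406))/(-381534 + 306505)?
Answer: 31950162/38339819 ≈ 0.83334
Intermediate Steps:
C(l, q) = -624/l
(-62526 + C(-511, 406))/(-381534 + 306505) = (-62526 - 624/(-511))/(-381534 + 306505) = (-62526 - 624*(-1/511))/(-75029) = (-62526 + 624/511)*(-1/75029) = -31950162/511*(-1/75029) = 31950162/38339819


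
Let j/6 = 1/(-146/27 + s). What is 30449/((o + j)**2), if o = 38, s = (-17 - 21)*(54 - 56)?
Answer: 27654055841/1317327025 ≈ 20.993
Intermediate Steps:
s = 76 (s = -38*(-2) = 76)
j = 81/953 (j = 6/(-146/27 + 76) = 6/(1906/27) = 6*(27/1906) = 81/953 ≈ 0.084995)
30449/((o + j)**2) = 30449/((38 + 81/953)**2) = 30449/((36295/953)**2) = 30449/(1317327025/908209) = 30449*(908209/1317327025) = 27654055841/1317327025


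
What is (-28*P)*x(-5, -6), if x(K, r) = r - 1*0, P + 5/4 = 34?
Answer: 5502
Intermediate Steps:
P = 131/4 (P = -5/4 + 34 = 131/4 ≈ 32.750)
x(K, r) = r (x(K, r) = r + 0 = r)
(-28*P)*x(-5, -6) = -28*131/4*(-6) = -917*(-6) = 5502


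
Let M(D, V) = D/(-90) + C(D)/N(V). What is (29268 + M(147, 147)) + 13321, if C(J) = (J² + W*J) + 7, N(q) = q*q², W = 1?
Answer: 193256816413/4537890 ≈ 42587.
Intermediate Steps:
N(q) = q³
C(J) = 7 + J + J² (C(J) = (J² + 1*J) + 7 = (J² + J) + 7 = (J + J²) + 7 = 7 + J + J²)
M(D, V) = -D/90 + (7 + D + D²)/V³ (M(D, V) = D/(-90) + (7 + D + D²)/(V³) = D*(-1/90) + (7 + D + D²)/V³ = -D/90 + (7 + D + D²)/V³)
(29268 + M(147, 147)) + 13321 = (29268 + (7 + 147 + 147² - 1/90*147*147³)/147³) + 13321 = (29268 + (7 + 147 + 21609 - 1/90*147*3176523)/3176523) + 13321 = (29268 + (7 + 147 + 21609 - 51883209/10)/3176523) + 13321 = (29268 + (1/3176523)*(-51665579/10)) + 13321 = (29268 - 7380797/4537890) + 13321 = 132807583723/4537890 + 13321 = 193256816413/4537890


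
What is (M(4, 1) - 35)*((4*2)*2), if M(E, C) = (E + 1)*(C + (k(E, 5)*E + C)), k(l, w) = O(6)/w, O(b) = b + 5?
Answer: 304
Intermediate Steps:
O(b) = 5 + b
k(l, w) = 11/w (k(l, w) = (5 + 6)/w = 11/w)
M(E, C) = (1 + E)*(2*C + 11*E/5) (M(E, C) = (E + 1)*(C + ((11/5)*E + C)) = (1 + E)*(C + ((11*(⅕))*E + C)) = (1 + E)*(C + (11*E/5 + C)) = (1 + E)*(C + (C + 11*E/5)) = (1 + E)*(2*C + 11*E/5))
(M(4, 1) - 35)*((4*2)*2) = ((2*1 + (11/5)*4 + (11/5)*4² + 2*1*4) - 35)*((4*2)*2) = ((2 + 44/5 + (11/5)*16 + 8) - 35)*(8*2) = ((2 + 44/5 + 176/5 + 8) - 35)*16 = (54 - 35)*16 = 19*16 = 304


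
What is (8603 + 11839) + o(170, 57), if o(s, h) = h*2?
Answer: 20556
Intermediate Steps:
o(s, h) = 2*h
(8603 + 11839) + o(170, 57) = (8603 + 11839) + 2*57 = 20442 + 114 = 20556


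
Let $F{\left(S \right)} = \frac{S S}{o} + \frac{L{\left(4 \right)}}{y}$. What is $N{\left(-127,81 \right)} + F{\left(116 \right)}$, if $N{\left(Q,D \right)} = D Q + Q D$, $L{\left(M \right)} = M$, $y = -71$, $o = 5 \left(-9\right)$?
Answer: $- \frac{66689486}{3195} \approx -20873.0$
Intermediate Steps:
$o = -45$
$N{\left(Q,D \right)} = 2 D Q$ ($N{\left(Q,D \right)} = D Q + D Q = 2 D Q$)
$F{\left(S \right)} = - \frac{4}{71} - \frac{S^{2}}{45}$ ($F{\left(S \right)} = \frac{S S}{-45} + \frac{4}{-71} = S^{2} \left(- \frac{1}{45}\right) + 4 \left(- \frac{1}{71}\right) = - \frac{S^{2}}{45} - \frac{4}{71} = - \frac{4}{71} - \frac{S^{2}}{45}$)
$N{\left(-127,81 \right)} + F{\left(116 \right)} = 2 \cdot 81 \left(-127\right) - \left(\frac{4}{71} + \frac{116^{2}}{45}\right) = -20574 - \frac{955556}{3195} = - \frac{66689486}{3195}$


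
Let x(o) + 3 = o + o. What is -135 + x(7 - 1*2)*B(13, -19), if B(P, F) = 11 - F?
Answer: 75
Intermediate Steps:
x(o) = -3 + 2*o (x(o) = -3 + (o + o) = -3 + 2*o)
-135 + x(7 - 1*2)*B(13, -19) = -135 + (-3 + 2*(7 - 1*2))*(11 - 1*(-19)) = -135 + (-3 + 2*(7 - 2))*(11 + 19) = -135 + (-3 + 2*5)*30 = -135 + (-3 + 10)*30 = -135 + 7*30 = -135 + 210 = 75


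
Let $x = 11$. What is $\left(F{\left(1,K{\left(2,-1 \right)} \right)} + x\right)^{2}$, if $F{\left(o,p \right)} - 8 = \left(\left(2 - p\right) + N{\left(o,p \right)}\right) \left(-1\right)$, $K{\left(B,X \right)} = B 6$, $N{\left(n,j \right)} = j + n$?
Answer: $256$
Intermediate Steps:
$K{\left(B,X \right)} = 6 B$
$F{\left(o,p \right)} = 6 - o$ ($F{\left(o,p \right)} = 8 + \left(\left(2 - p\right) + \left(p + o\right)\right) \left(-1\right) = 8 + \left(\left(2 - p\right) + \left(o + p\right)\right) \left(-1\right) = 8 + \left(2 + o\right) \left(-1\right) = 8 - \left(2 + o\right) = 6 - o$)
$\left(F{\left(1,K{\left(2,-1 \right)} \right)} + x\right)^{2} = \left(\left(6 - 1\right) + 11\right)^{2} = \left(5 + 11\right)^{2} = 16^{2} = 256$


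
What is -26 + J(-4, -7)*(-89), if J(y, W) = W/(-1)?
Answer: -649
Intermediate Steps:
J(y, W) = -W (J(y, W) = W*(-1) = -W)
-26 + J(-4, -7)*(-89) = -26 - 1*(-7)*(-89) = -26 + 7*(-89) = -26 - 623 = -649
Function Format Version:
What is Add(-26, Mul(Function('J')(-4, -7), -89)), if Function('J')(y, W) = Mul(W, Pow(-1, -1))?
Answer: -649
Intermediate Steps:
Function('J')(y, W) = Mul(-1, W) (Function('J')(y, W) = Mul(W, -1) = Mul(-1, W))
Add(-26, Mul(Function('J')(-4, -7), -89)) = Add(-26, Mul(Mul(-1, -7), -89)) = Add(-26, Mul(7, -89)) = Add(-26, -623) = -649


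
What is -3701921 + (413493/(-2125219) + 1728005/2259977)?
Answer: -17780124143339900489/4802946059963 ≈ -3.7019e+6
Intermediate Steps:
-3701921 + (413493/(-2125219) + 1728005/2259977) = -3701921 + (413493*(-1/2125219) + 1728005*(1/2259977)) = -3701921 + (-413493/2125219 + 1728005/2259977) = -3701921 + 2737904388434/4802946059963 = -17780124143339900489/4802946059963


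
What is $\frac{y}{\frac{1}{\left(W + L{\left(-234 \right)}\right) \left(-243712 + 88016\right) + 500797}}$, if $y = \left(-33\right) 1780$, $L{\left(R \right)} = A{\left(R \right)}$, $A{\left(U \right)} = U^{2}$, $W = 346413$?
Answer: $3668894985757980$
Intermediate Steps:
$L{\left(R \right)} = R^{2}$
$y = -58740$
$\frac{y}{\frac{1}{\left(W + L{\left(-234 \right)}\right) \left(-243712 + 88016\right) + 500797}} = - \frac{58740}{\frac{1}{\left(346413 + \left(-234\right)^{2}\right) \left(-243712 + 88016\right) + 500797}} = - \frac{58740}{\frac{1}{\left(346413 + 54756\right) \left(-155696\right) + 500797}} = - \frac{58740}{\frac{1}{401169 \left(-155696\right) + 500797}} = - \frac{58740}{\frac{1}{-62460408624 + 500797}} = - \frac{58740}{\frac{1}{-62459907827}} = - \frac{58740}{- \frac{1}{62459907827}} = \left(-58740\right) \left(-62459907827\right) = 3668894985757980$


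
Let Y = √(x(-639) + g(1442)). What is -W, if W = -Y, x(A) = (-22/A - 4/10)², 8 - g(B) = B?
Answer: I*√14636943626/3195 ≈ 37.866*I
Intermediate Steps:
g(B) = 8 - B
x(A) = (-⅖ - 22/A)² (x(A) = (-22/A - 4*⅒)² = (-22/A - ⅖)² = (-⅖ - 22/A)²)
Y = I*√14636943626/3195 (Y = √((4/25)*(55 - 639)²/(-639)² + (8 - 1*1442)) = √((4/25)*(1/408321)*(-584)² + (8 - 1442)) = √((4/25)*(1/408321)*341056 - 1434) = √(1364224/10208025 - 1434) = √(-14636943626/10208025) = I*√14636943626/3195 ≈ 37.866*I)
W = -I*√14636943626/3195 ≈ -37.866*I
-W = -(-1)*I*√14636943626/3195 = I*√14636943626/3195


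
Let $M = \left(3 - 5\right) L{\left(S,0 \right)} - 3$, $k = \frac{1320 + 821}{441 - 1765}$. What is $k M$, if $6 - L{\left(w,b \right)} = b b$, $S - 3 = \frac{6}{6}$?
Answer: $\frac{32115}{1324} \approx 24.256$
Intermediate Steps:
$S = 4$ ($S = 3 + \frac{6}{6} = 3 + 6 \cdot \frac{1}{6} = 3 + 1 = 4$)
$L{\left(w,b \right)} = 6 - b^{2}$ ($L{\left(w,b \right)} = 6 - b b = 6 - b^{2}$)
$k = - \frac{2141}{1324}$ ($k = \frac{2141}{-1324} = 2141 \left(- \frac{1}{1324}\right) = - \frac{2141}{1324} \approx -1.6171$)
$M = -15$ ($M = \left(3 - 5\right) \left(6 - 0^{2}\right) - 3 = - 2 \left(6 - 0\right) - 3 = - 2 \left(6 + 0\right) - 3 = \left(-2\right) 6 - 3 = -12 - 3 = -15$)
$k M = \left(- \frac{2141}{1324}\right) \left(-15\right) = \frac{32115}{1324}$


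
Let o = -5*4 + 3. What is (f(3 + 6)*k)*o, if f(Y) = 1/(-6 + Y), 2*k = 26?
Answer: -221/3 ≈ -73.667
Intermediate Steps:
k = 13 (k = (½)*26 = 13)
o = -17 (o = -20 + 3 = -17)
(f(3 + 6)*k)*o = (13/(-6 + (3 + 6)))*(-17) = (13/(-6 + 9))*(-17) = (13/3)*(-17) = -221/3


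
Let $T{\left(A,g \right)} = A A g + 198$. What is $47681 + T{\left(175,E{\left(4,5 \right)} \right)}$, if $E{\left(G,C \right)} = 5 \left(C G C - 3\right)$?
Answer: $14901004$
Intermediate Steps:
$E{\left(G,C \right)} = -15 + 5 G C^{2}$ ($E{\left(G,C \right)} = 5 \left(G C^{2} - 3\right) = 5 \left(-3 + G C^{2}\right) = -15 + 5 G C^{2}$)
$T{\left(A,g \right)} = 198 + g A^{2}$ ($T{\left(A,g \right)} = A^{2} g + 198 = g A^{2} + 198 = 198 + g A^{2}$)
$47681 + T{\left(175,E{\left(4,5 \right)} \right)} = 47681 + \left(198 + \left(-15 + 5 \cdot 4 \cdot 5^{2}\right) 175^{2}\right) = 47681 + \left(198 + \left(-15 + 5 \cdot 4 \cdot 25\right) 30625\right) = 47681 + \left(198 + \left(-15 + 500\right) 30625\right) = 47681 + \left(198 + 485 \cdot 30625\right) = 47681 + \left(198 + 14853125\right) = 47681 + 14853323 = 14901004$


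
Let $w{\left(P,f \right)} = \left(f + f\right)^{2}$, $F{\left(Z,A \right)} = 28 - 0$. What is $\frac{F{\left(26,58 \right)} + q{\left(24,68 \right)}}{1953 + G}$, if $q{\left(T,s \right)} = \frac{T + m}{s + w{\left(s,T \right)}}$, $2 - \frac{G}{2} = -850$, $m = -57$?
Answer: $\frac{66383}{8674404} \approx 0.0076527$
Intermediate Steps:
$F{\left(Z,A \right)} = 28$ ($F{\left(Z,A \right)} = 28 + 0 = 28$)
$G = 1704$ ($G = 4 - -1700 = 4 + 1700 = 1704$)
$w{\left(P,f \right)} = 4 f^{2}$ ($w{\left(P,f \right)} = \left(2 f\right)^{2} = 4 f^{2}$)
$q{\left(T,s \right)} = \frac{-57 + T}{s + 4 T^{2}}$ ($q{\left(T,s \right)} = \frac{T - 57}{s + 4 T^{2}} = \frac{-57 + T}{s + 4 T^{2}}$)
$\frac{F{\left(26,58 \right)} + q{\left(24,68 \right)}}{1953 + G} = \frac{28 + \frac{-57 + 24}{68 + 4 \cdot 24^{2}}}{1953 + 1704} = \frac{28 + \frac{1}{68 + 4 \cdot 576} \left(-33\right)}{3657} = \left(28 + \frac{1}{68 + 2304} \left(-33\right)\right) \frac{1}{3657} = \left(28 + \frac{1}{2372} \left(-33\right)\right) \frac{1}{3657} = \left(28 - \frac{33}{2372}\right) \frac{1}{3657} = \frac{66383}{2372} \cdot \frac{1}{3657} = \frac{66383}{8674404}$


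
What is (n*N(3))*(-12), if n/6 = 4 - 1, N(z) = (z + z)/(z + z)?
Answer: -216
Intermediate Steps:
N(z) = 1 (N(z) = (2*z)/((2*z)) = (2*z)*(1/(2*z)) = 1)
n = 18 (n = 6*(4 - 1) = 6*3 = 18)
(n*N(3))*(-12) = (18*1)*(-12) = 18*(-12) = -216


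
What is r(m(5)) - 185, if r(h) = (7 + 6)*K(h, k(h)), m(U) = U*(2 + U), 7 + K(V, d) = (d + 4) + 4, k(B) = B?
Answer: 283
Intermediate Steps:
K(V, d) = 1 + d (K(V, d) = -7 + ((d + 4) + 4) = -7 + ((4 + d) + 4) = -7 + (8 + d) = 1 + d)
r(h) = 13 + 13*h (r(h) = (7 + 6)*(1 + h) = 13*(1 + h) = 13 + 13*h)
r(m(5)) - 185 = (13 + 13*(5*(2 + 5))) - 185 = (13 + 13*(5*7)) - 185 = (13 + 13*35) - 185 = (13 + 455) - 185 = 468 - 185 = 283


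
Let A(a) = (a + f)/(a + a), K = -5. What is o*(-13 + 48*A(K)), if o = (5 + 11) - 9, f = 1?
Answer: 217/5 ≈ 43.400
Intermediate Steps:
A(a) = (1 + a)/(2*a) (A(a) = (a + 1)/(a + a) = (1 + a)/((2*a)) = (1 + a)*(1/(2*a)) = (1 + a)/(2*a))
o = 7 (o = 16 - 9 = 7)
o*(-13 + 48*A(K)) = 7*(-13 + 48*((1/2)*(1 - 5)/(-5))) = 7*(-13 + 48*((1/2)*(-1/5)*(-4))) = 7*(-13 + 48*(2/5)) = 7*(-13 + 96/5) = 7*(31/5) = 217/5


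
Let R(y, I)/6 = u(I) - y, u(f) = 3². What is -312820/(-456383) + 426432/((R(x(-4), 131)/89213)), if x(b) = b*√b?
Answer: 26043458071523092/66175535 - 50724370688*I/145 ≈ 3.9355e+8 - 3.4982e+8*I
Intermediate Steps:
u(f) = 9
x(b) = b^(3/2)
R(y, I) = 54 - 6*y (R(y, I) = 6*(9 - y) = 54 - 6*y)
-312820/(-456383) + 426432/((R(x(-4), 131)/89213)) = -312820/(-456383) + 426432/(((54 - (-48)*I)/89213)) = -312820*(-1/456383) + 426432/(((54 - (-48)*I)*(1/89213))) = 312820/456383 + 426432/(((54 + 48*I)*(1/89213))) = 312820/456383 + 426432/(54/89213 + 48*I/89213) = 312820/456383 + 426432*(7958959369*(54/89213 - 48*I/89213)/5220) = 312820/456383 + 282829580136784*(54/89213 - 48*I/89213)/435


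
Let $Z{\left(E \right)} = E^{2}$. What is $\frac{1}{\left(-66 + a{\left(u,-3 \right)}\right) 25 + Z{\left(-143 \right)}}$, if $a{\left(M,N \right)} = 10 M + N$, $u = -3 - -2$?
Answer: $\frac{1}{18474} \approx 5.413 \cdot 10^{-5}$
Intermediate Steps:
$u = -1$ ($u = -3 + 2 = -1$)
$a{\left(M,N \right)} = N + 10 M$
$\frac{1}{\left(-66 + a{\left(u,-3 \right)}\right) 25 + Z{\left(-143 \right)}} = \frac{1}{\left(-66 + \left(-3 + 10 \left(-1\right)\right)\right) 25 + \left(-143\right)^{2}} = \frac{1}{\left(-66 - 13\right) 25 + 20449} = \frac{1}{\left(-79\right) 25 + 20449} = \frac{1}{-1975 + 20449} = \frac{1}{18474}$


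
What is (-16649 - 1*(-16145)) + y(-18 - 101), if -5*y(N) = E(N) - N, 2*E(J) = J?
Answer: -5159/10 ≈ -515.90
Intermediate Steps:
E(J) = J/2
y(N) = N/10 (y(N) = -(N/2 - N)/5 = -(-1)*N/10 = N/10)
(-16649 - 1*(-16145)) + y(-18 - 101) = (-16649 - 1*(-16145)) + (-18 - 101)/10 = (-16649 + 16145) + (1/10)*(-119) = -504 - 119/10 = -5159/10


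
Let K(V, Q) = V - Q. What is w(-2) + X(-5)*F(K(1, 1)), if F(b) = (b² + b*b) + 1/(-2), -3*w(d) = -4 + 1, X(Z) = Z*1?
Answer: 7/2 ≈ 3.5000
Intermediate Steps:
X(Z) = Z
w(d) = 1 (w(d) = -(-4 + 1)/3 = -⅓*(-3) = 1)
F(b) = -½ + 2*b² (F(b) = (b² + b²) - ½ = 2*b² - ½ = -½ + 2*b²)
w(-2) + X(-5)*F(K(1, 1)) = 1 - 5*(-½ + 2*(1 - 1*1)²) = 1 - 5*(-½ + 2*(1 - 1)²) = 1 - 5*(-½ + 2*0²) = 1 - 5*(-½ + 2*0) = 1 - 5*(-½ + 0) = 1 - 5*(-½) = 1 + 5/2 = 7/2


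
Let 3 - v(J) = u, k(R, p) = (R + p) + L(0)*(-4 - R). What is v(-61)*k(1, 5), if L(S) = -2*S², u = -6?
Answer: 54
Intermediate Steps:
k(R, p) = R + p (k(R, p) = (R + p) + (-2*0²)*(-4 - R) = (R + p) + (-2*0)*(-4 - R) = (R + p) + 0*(-4 - R) = (R + p) + 0 = R + p)
v(J) = 9 (v(J) = 3 - 1*(-6) = 3 + 6 = 9)
v(-61)*k(1, 5) = 9*(1 + 5) = 9*6 = 54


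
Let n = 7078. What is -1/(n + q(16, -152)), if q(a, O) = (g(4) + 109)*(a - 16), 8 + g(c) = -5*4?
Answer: -1/7078 ≈ -0.00014128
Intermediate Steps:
g(c) = -28 (g(c) = -8 - 5*4 = -8 - 20 = -28)
q(a, O) = -1296 + 81*a (q(a, O) = (-28 + 109)*(a - 16) = 81*(-16 + a) = -1296 + 81*a)
-1/(n + q(16, -152)) = -1/(7078 + (-1296 + 81*16)) = -1/(7078 + (-1296 + 1296)) = -1/(7078 + 0) = -1/7078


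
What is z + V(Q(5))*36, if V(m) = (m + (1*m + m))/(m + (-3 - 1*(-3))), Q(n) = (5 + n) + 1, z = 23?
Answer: 131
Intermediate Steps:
Q(n) = 6 + n
V(m) = 3 (V(m) = (m + (m + m))/(m + (-3 + 3)) = (m + 2*m)/(m + 0) = (3*m)/m = 3)
z + V(Q(5))*36 = 23 + 3*36 = 23 + 108 = 131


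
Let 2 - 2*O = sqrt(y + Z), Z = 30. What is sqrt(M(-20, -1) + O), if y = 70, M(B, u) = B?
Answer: 2*I*sqrt(6) ≈ 4.899*I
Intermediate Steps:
O = -4 (O = 1 - sqrt(70 + 30)/2 = 1 - sqrt(100)/2 = 1 - 1/2*10 = 1 - 5 = -4)
sqrt(M(-20, -1) + O) = sqrt(-20 - 4) = sqrt(-24) = 2*I*sqrt(6)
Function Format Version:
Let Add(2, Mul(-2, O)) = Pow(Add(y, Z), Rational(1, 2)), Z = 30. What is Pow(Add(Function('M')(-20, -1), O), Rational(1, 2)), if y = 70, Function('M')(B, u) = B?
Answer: Mul(2, I, Pow(6, Rational(1, 2))) ≈ Mul(4.8990, I)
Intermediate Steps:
O = -4 (O = Add(1, Mul(Rational(-1, 2), Pow(Add(70, 30), Rational(1, 2)))) = Add(1, Mul(Rational(-1, 2), Pow(100, Rational(1, 2)))) = Add(1, Mul(Rational(-1, 2), 10)) = Add(1, -5) = -4)
Pow(Add(Function('M')(-20, -1), O), Rational(1, 2)) = Pow(Add(-20, -4), Rational(1, 2)) = Pow(-24, Rational(1, 2)) = Mul(2, I, Pow(6, Rational(1, 2)))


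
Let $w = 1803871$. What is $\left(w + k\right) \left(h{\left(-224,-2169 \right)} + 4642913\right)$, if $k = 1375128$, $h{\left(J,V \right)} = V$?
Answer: $14752920535256$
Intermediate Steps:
$\left(w + k\right) \left(h{\left(-224,-2169 \right)} + 4642913\right) = \left(1803871 + 1375128\right) \left(-2169 + 4642913\right) = 3178999 \cdot 4640744 = 14752920535256$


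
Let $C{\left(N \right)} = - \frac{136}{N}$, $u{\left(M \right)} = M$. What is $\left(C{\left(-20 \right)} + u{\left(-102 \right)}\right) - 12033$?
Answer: $- \frac{60641}{5} \approx -12128.0$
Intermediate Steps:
$\left(C{\left(-20 \right)} + u{\left(-102 \right)}\right) - 12033 = \left(- \frac{136}{-20} - 102\right) - 12033 = \left(\left(-136\right) \left(- \frac{1}{20}\right) - 102\right) - 12033 = \left(\frac{34}{5} - 102\right) - 12033 = - \frac{476}{5} - 12033 = - \frac{60641}{5}$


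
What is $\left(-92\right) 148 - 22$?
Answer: $-13638$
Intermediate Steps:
$\left(-92\right) 148 - 22 = -13616 - 22 = -13638$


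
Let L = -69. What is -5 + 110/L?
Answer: -455/69 ≈ -6.5942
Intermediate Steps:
-5 + 110/L = -5 + 110/(-69) = -5 + 110*(-1/69) = -5 - 110/69 = -455/69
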